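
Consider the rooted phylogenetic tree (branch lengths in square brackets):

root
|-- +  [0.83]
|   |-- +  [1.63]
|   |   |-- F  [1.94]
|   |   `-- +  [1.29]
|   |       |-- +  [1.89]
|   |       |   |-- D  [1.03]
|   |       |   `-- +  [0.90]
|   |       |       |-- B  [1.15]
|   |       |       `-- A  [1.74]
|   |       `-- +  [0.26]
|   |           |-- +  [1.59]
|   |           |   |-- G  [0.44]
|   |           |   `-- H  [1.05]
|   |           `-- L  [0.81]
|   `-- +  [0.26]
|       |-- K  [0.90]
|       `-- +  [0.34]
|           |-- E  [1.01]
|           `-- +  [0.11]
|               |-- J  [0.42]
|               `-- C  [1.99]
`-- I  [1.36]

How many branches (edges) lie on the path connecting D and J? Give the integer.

The MRCA of D and J is the node subtending ((F,((D,(B,A)),((G,H),L))),(K,(E,(J,C)))).
From D up to that node: 4 branches. From J up to the same node: 4 branches. Total: 4 + 4 = 8.

8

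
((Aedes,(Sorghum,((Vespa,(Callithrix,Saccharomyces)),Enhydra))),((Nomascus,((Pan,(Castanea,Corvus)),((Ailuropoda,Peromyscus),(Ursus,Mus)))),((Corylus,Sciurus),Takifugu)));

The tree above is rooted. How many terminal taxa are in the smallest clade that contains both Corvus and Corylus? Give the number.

11

The MRCA of Corvus and Corylus is the node subtending ((Nomascus,((Pan,(Castanea,Corvus)),((Ailuropoda,Peromyscus),(Ursus,Mus)))),((Corylus,Sciurus),Takifugu)).
That clade contains 11 terminal taxa: Ailuropoda, Castanea, Corvus, Corylus, Mus, Nomascus, Pan, Peromyscus, Sciurus, Takifugu, Ursus.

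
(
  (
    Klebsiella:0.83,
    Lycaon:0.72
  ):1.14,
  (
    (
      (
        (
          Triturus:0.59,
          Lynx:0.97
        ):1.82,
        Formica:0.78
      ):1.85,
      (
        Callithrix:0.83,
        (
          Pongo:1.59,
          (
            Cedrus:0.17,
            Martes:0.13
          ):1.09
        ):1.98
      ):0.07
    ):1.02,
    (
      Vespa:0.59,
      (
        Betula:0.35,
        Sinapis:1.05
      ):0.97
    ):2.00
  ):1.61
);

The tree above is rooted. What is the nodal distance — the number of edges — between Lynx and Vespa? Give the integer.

The MRCA of Lynx and Vespa is the node subtending ((((Triturus,Lynx),Formica),(Callithrix,(Pongo,(Cedrus,Martes)))),(Vespa,(Betula,Sinapis))).
From Lynx up to that node: 4 branches. From Vespa up to the same node: 2 branches. Total: 4 + 2 = 6.

6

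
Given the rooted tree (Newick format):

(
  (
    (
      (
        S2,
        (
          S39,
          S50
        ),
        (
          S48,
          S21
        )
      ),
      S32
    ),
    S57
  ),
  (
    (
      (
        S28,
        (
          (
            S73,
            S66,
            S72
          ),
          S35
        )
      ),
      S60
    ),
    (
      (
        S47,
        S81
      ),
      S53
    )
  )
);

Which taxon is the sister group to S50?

S39

S50 attaches to the tree at the node subtending (S39,S50).
The other lineage descending from that same node — the sister group — is the single tip S39.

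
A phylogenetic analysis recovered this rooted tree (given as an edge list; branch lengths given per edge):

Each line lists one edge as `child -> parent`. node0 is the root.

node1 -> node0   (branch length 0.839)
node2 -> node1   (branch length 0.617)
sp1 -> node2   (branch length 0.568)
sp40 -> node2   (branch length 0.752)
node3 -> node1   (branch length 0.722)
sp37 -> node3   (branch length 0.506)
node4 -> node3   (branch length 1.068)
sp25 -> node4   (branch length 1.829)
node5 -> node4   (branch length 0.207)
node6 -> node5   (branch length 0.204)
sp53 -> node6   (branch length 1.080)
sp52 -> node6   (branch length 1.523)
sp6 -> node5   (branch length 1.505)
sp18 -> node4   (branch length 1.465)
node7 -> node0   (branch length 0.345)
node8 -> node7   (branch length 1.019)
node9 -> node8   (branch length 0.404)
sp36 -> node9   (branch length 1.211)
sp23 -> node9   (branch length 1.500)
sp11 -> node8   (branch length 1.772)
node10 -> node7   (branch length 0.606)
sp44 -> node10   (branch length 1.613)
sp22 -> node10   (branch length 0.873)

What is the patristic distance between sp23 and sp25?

7.726

The path runs sp23 → … → MRCA → … → sp25; the MRCA is the root of the tree.
Branch lengths along that path: 1.500 + 0.404 + 1.019 + 0.345 + 0.839 + 0.722 + 1.068 + 1.829 = 7.726.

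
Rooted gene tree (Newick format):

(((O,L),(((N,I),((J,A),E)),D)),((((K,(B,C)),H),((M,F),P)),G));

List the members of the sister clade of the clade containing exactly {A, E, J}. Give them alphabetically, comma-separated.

I, N

The clade containing exactly {A, E, J} attaches to the tree at the node subtending ((N,I),((J,A),E)).
The other lineage descending from that same node — the sister group — is (N,I); its 2 tips in alphabetical order are the answer.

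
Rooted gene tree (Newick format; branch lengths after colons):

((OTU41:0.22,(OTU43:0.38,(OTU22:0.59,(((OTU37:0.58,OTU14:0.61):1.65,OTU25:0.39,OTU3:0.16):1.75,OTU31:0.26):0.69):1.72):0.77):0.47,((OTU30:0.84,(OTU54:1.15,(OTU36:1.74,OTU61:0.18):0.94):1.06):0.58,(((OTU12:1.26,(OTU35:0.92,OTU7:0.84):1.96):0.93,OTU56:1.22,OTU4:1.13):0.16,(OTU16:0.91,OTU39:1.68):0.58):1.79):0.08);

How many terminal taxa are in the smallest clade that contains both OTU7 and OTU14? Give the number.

19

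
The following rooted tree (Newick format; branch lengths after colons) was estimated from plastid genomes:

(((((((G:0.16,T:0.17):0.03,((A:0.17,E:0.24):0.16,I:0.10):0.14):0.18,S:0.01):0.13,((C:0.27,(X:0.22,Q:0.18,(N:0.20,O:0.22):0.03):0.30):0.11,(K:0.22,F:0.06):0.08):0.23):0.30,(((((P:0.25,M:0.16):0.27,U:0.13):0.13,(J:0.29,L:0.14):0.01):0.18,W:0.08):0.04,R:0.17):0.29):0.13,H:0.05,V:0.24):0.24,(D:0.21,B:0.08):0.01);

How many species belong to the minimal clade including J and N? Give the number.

20

The MRCA of J and N is the node subtending (((((G,T),((A,E),I)),S),((C,(X,Q,(N,O))),(K,F))),(((((P,M),U),(J,L)),W),R)).
That clade contains 20 terminal taxa: A, C, E, F, G, I, J, K, L, M, N, O, P, Q, R, S, T, U, W, X.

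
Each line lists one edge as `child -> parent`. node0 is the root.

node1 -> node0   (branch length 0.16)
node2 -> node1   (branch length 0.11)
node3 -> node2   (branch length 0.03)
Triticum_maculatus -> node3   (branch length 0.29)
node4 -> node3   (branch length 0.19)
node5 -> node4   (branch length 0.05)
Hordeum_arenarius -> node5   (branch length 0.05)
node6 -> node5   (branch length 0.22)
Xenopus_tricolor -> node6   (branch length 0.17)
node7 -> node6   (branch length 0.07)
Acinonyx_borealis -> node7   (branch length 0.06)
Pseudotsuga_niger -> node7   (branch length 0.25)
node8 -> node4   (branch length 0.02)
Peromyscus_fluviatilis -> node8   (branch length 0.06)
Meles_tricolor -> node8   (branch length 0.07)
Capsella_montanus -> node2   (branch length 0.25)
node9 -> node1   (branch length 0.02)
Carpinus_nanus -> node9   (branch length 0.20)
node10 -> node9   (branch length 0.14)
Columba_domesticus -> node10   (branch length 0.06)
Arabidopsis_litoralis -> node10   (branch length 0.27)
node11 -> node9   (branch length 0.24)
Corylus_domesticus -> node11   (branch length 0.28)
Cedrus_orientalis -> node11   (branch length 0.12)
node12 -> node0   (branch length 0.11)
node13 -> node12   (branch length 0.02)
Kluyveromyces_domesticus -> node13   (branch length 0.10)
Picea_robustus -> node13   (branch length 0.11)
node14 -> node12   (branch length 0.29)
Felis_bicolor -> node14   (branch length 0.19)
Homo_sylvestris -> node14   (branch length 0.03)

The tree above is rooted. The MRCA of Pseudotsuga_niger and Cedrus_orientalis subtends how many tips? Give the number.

13

The MRCA of Pseudotsuga_niger and Cedrus_orientalis is the node subtending (((Triticum_maculatus,((Hordeum_arenarius,(Xenopus_tricolor,(Acinonyx_borealis,Pseudotsuga_niger))),(Peromyscus_fluviatilis,Meles_tricolor))),Capsella_montanus),(Carpinus_nanus,(Columba_domesticus,Arabidopsis_litoralis),(Corylus_domesticus,Cedrus_orientalis))).
That clade contains 13 terminal taxa: Acinonyx_borealis, Arabidopsis_litoralis, Capsella_montanus, Carpinus_nanus, Cedrus_orientalis, Columba_domesticus, Corylus_domesticus, Hordeum_arenarius, Meles_tricolor, Peromyscus_fluviatilis, Pseudotsuga_niger, Triticum_maculatus, Xenopus_tricolor.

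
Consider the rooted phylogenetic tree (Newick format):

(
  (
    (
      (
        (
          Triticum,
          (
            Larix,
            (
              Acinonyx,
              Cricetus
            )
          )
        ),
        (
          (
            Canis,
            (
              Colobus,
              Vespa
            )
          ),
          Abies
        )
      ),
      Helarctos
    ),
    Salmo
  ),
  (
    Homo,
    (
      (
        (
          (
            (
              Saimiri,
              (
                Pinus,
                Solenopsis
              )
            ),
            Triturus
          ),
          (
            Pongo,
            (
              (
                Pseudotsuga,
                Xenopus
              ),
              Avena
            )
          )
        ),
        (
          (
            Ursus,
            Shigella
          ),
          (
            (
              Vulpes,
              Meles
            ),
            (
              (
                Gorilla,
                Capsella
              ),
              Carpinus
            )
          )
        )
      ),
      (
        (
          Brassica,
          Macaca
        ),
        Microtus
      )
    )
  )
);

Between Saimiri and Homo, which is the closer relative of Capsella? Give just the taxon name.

Saimiri

The MRCA of Capsella and Saimiri subtends ((((Saimiri,(Pinus,Solenopsis)),Triturus),(Pongo,((Pseudotsuga,Xenopus),Avena))),((Ursus,Shigella),((Vulpes,Meles),((Gorilla,Capsella),Carpinus)))) (15 taxa).
The MRCA of Capsella and Homo subtends (Homo,(((((Saimiri,(Pinus,Solenopsis)),Triturus),(Pongo,((Pseudotsuga,Xenopus),Avena))),((Ursus,Shigella),((Vulpes,Meles),((Gorilla,Capsella),Carpinus)))),((Brassica,Macaca),Microtus))) (19 taxa).
The first is nested inside the second, so Capsella shares a more recent common ancestor with Saimiri.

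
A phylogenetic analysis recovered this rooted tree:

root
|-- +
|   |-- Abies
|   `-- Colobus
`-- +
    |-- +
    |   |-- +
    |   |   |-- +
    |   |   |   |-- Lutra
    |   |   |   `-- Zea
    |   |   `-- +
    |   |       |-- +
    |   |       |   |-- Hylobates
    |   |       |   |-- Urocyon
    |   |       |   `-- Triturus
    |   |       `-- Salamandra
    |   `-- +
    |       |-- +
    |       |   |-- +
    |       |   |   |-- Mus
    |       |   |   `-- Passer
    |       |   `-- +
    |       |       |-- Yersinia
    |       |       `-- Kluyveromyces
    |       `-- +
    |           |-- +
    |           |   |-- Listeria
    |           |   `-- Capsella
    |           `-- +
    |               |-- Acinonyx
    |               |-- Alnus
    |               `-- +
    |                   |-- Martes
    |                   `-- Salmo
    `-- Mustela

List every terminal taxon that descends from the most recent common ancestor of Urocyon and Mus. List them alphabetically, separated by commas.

Acinonyx, Alnus, Capsella, Hylobates, Kluyveromyces, Listeria, Lutra, Martes, Mus, Passer, Salamandra, Salmo, Triturus, Urocyon, Yersinia, Zea

Tracing Urocyon: it sits inside (Hylobates,Urocyon,Triturus).
Tracing Mus: it sits inside (Mus,Passer).
The smallest clade enclosing both is (((Lutra,Zea),((Hylobates,Urocyon,Triturus),Salamandra)),(((Mus,Passer),(Yersinia,Kluyveromyces)),((Listeria,Capsella),(Acinonyx,Alnus,(Martes,Salmo))))); the answer is its 16 terminal taxa in alphabetical order.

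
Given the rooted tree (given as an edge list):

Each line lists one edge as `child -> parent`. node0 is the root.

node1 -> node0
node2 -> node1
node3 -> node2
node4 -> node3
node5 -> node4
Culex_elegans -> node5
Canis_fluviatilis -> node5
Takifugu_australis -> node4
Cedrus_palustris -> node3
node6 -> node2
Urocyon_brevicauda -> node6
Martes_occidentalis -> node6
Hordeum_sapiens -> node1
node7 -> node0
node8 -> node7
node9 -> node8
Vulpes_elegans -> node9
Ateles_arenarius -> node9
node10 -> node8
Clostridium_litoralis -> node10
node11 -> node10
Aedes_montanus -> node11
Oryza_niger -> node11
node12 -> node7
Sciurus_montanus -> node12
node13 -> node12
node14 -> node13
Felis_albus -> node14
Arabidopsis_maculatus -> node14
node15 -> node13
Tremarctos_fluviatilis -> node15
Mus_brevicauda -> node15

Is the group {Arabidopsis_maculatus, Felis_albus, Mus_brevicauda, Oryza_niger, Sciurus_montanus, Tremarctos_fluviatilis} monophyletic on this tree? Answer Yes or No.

No

The MRCA of the listed taxa subtends (((Vulpes_elegans,Ateles_arenarius),(Clostridium_litoralis,(Aedes_montanus,Oryza_niger))),(Sciurus_montanus,((Felis_albus,Arabidopsis_maculatus),(Tremarctos_fluviatilis,Mus_brevicauda)))).
That clade also contains Aedes_montanus, Ateles_arenarius, Clostridium_litoralis, Vulpes_elegans, which are not in the proposed group, so the group is not monophyletic.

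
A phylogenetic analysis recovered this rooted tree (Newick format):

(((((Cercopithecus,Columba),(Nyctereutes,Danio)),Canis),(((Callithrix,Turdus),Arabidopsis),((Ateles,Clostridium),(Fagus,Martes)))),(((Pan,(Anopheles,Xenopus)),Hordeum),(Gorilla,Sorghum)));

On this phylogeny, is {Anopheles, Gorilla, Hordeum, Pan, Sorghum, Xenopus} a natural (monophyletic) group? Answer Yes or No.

Yes

The most recent common ancestor of these taxa subtends (((Pan,(Anopheles,Xenopus)),Hordeum),(Gorilla,Sorghum)).
That clade has exactly 6 tips — every listed taxon and nothing else — so the group is monophyletic.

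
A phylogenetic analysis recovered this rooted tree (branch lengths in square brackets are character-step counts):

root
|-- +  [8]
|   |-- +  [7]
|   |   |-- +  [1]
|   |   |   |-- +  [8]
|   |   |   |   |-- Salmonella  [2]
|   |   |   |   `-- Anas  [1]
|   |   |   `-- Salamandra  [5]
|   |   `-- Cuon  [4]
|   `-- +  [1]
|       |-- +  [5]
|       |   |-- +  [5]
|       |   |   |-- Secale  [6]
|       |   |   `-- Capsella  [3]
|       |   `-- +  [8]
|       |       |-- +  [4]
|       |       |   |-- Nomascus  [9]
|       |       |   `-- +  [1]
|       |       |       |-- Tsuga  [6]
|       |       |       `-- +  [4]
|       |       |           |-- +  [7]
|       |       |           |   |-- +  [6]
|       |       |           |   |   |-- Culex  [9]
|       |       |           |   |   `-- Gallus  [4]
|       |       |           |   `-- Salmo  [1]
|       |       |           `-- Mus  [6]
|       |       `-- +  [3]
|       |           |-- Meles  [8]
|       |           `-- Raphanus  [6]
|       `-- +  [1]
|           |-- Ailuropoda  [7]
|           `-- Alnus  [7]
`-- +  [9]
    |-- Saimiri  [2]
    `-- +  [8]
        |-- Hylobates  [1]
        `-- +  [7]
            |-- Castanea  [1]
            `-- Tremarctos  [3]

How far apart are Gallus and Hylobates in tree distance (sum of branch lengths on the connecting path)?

66

The path runs Gallus → … → MRCA → … → Hylobates; the MRCA is the root of the tree.
Branch lengths along that path: 4 + 6 + 7 + 4 + 1 + 4 + 8 + 5 + 1 + 8 + 9 + 8 + 1 = 66.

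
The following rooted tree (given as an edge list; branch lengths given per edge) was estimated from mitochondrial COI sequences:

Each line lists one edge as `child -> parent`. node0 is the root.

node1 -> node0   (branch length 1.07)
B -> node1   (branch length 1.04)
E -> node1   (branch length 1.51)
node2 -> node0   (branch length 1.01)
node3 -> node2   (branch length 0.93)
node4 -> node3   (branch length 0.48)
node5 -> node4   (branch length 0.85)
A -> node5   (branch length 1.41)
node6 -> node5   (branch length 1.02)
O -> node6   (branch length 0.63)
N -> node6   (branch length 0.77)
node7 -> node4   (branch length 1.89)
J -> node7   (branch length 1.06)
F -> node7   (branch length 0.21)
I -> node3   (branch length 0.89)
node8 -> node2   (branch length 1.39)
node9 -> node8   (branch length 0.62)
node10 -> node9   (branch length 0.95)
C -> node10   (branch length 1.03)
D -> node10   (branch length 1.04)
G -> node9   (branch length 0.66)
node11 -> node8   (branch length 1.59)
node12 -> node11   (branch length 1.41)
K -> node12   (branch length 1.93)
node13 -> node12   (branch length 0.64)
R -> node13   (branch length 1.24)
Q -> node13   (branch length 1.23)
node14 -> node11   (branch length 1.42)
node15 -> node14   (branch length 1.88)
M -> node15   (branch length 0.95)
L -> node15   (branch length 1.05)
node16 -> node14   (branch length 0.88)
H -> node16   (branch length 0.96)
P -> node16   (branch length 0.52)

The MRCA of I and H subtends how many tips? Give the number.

The MRCA of I and H is the node subtending ((((A,(O,N)),(J,F)),I),(((C,D),G),((K,(R,Q)),((M,L),(H,P))))).
That clade contains 16 terminal taxa: A, C, D, F, G, H, I, J, K, L, M, N, O, P, Q, R.

16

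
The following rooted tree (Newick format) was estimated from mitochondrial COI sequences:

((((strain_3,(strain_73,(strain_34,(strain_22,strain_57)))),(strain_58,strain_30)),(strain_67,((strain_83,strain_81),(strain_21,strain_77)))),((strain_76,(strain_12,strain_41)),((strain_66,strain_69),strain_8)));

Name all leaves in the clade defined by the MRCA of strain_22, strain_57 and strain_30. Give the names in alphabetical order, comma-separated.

strain_22, strain_3, strain_30, strain_34, strain_57, strain_58, strain_73

Tracing strain_22: it sits inside (strain_22,strain_57).
Tracing strain_57: it sits inside (strain_22,strain_57).
Tracing strain_30: it sits inside (strain_58,strain_30).
The smallest clade enclosing all 3 is ((strain_3,(strain_73,(strain_34,(strain_22,strain_57)))),(strain_58,strain_30)); the answer is its 7 terminal taxa in alphabetical order.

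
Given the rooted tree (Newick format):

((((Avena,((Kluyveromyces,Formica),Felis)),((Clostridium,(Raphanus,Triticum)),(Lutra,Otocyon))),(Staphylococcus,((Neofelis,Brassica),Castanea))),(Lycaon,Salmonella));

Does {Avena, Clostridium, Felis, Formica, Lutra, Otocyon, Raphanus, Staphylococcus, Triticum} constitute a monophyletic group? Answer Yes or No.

No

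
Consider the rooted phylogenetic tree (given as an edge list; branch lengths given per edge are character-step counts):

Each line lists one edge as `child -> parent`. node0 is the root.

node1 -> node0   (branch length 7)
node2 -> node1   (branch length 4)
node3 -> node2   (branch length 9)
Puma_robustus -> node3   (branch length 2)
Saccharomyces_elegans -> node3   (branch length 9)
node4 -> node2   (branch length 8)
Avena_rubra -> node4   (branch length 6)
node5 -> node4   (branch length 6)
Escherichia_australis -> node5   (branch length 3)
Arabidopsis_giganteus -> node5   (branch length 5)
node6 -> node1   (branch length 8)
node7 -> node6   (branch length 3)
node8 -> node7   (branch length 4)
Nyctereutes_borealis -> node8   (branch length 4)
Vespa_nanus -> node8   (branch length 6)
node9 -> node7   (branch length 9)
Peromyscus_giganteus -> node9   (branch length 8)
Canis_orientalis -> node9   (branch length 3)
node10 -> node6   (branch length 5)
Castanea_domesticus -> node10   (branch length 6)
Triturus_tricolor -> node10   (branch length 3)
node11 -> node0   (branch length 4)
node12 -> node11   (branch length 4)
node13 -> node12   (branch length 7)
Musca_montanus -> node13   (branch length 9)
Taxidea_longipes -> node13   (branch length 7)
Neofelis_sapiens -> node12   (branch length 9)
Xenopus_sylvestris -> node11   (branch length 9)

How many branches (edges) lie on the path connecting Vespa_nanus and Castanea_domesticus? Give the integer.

5

The MRCA of Vespa_nanus and Castanea_domesticus is the node subtending (((Nyctereutes_borealis,Vespa_nanus),(Peromyscus_giganteus,Canis_orientalis)),(Castanea_domesticus,Triturus_tricolor)).
From Vespa_nanus up to that node: 3 branches. From Castanea_domesticus up to the same node: 2 branches. Total: 3 + 2 = 5.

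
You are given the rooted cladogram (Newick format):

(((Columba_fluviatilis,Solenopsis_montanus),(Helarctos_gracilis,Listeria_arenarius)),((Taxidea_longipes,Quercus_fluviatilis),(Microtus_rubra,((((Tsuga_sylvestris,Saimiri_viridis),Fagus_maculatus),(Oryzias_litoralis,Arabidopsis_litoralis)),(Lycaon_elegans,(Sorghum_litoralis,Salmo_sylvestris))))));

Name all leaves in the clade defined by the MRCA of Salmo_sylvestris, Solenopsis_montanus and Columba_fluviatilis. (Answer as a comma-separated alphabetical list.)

Tracing Salmo_sylvestris: it sits inside (Sorghum_litoralis,Salmo_sylvestris).
Tracing Solenopsis_montanus: it sits inside (Columba_fluviatilis,Solenopsis_montanus).
Tracing Columba_fluviatilis: it sits inside (Columba_fluviatilis,Solenopsis_montanus).
The smallest clade enclosing all 3 is the whole tree (their MRCA is the root), so the answer is all 15 tips in alphabetical order.

Arabidopsis_litoralis, Columba_fluviatilis, Fagus_maculatus, Helarctos_gracilis, Listeria_arenarius, Lycaon_elegans, Microtus_rubra, Oryzias_litoralis, Quercus_fluviatilis, Saimiri_viridis, Salmo_sylvestris, Solenopsis_montanus, Sorghum_litoralis, Taxidea_longipes, Tsuga_sylvestris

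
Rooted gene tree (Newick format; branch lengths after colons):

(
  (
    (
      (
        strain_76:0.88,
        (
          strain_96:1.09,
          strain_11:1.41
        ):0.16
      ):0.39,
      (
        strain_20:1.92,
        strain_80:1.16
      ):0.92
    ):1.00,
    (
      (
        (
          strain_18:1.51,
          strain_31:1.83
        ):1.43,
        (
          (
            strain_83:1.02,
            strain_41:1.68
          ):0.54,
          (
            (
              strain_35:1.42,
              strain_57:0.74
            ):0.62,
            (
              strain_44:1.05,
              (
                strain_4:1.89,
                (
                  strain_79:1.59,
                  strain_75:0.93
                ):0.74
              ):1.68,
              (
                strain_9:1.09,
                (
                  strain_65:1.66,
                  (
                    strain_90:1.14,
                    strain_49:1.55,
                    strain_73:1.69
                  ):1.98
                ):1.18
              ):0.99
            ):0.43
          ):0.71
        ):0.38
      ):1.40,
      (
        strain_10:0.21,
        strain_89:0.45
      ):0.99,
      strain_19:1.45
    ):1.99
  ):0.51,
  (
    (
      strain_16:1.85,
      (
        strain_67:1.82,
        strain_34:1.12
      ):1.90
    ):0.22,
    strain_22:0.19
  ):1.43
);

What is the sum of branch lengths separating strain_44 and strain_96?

8.60

The path runs strain_44 → … → MRCA → … → strain_96; the MRCA is the node subtending (((strain_76,(strain_96,strain_11)),(strain_20,strain_80)),(((strain_18,strain_31),((strain_83,strain_41),((strain_35,strain_57),(strain_44,(strain_4,(strain_79,strain_75)),(strain_9,(strain_65,(strain_90,strain_49,strain_73))))))),(strain_10,strain_89),strain_19)).
Branch lengths along that path: 1.05 + 0.43 + 0.71 + 0.38 + 1.40 + 1.99 + 1.00 + 0.39 + 0.16 + 1.09 = 8.60.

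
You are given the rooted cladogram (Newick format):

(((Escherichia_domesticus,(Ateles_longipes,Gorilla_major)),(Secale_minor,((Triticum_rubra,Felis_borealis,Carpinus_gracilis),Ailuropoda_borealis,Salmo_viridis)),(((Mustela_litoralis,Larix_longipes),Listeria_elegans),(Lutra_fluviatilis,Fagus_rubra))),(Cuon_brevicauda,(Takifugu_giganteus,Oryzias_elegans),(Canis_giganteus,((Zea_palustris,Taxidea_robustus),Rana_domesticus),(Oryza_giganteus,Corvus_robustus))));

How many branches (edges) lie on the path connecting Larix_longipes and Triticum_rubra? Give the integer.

The MRCA of Larix_longipes and Triticum_rubra is the node subtending ((Escherichia_domesticus,(Ateles_longipes,Gorilla_major)),(Secale_minor,((Triticum_rubra,Felis_borealis,Carpinus_gracilis),Ailuropoda_borealis,Salmo_viridis)),(((Mustela_litoralis,Larix_longipes),Listeria_elegans),(Lutra_fluviatilis,Fagus_rubra))).
From Larix_longipes up to that node: 4 branches. From Triticum_rubra up to the same node: 4 branches. Total: 4 + 4 = 8.

8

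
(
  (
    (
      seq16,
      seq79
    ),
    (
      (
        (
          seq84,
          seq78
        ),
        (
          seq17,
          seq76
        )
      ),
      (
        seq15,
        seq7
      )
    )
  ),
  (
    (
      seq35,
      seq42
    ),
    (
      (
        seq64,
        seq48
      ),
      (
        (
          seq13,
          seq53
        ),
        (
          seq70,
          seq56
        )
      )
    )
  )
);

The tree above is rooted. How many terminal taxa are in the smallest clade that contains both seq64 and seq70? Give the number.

6

The MRCA of seq64 and seq70 is the node subtending ((seq64,seq48),((seq13,seq53),(seq70,seq56))).
That clade contains 6 terminal taxa: seq13, seq48, seq53, seq56, seq64, seq70.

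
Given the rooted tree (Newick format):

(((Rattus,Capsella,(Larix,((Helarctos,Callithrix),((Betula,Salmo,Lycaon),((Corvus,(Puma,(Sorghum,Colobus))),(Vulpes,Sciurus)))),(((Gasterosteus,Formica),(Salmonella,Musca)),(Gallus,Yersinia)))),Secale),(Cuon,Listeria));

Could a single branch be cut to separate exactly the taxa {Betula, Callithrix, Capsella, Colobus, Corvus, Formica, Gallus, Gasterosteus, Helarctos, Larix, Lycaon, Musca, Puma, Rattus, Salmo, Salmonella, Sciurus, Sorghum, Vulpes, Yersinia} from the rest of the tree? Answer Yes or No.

Yes

The most recent common ancestor of these taxa subtends (Rattus,Capsella,(Larix,((Helarctos,Callithrix),((Betula,Salmo,Lycaon),((Corvus,(Puma,(Sorghum,Colobus))),(Vulpes,Sciurus)))),(((Gasterosteus,Formica),(Salmonella,Musca)),(Gallus,Yersinia)))).
That clade has exactly 20 tips — every listed taxon and nothing else — so the group is monophyletic.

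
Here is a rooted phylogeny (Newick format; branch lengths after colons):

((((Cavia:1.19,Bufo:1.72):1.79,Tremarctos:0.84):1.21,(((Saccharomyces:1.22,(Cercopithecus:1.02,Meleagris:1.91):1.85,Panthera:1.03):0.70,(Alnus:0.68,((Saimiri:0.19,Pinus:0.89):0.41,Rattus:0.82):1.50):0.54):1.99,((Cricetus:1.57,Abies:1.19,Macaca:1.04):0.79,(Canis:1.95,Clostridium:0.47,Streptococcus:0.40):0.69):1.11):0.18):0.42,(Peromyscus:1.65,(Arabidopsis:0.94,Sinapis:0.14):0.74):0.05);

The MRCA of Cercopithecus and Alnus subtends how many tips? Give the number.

8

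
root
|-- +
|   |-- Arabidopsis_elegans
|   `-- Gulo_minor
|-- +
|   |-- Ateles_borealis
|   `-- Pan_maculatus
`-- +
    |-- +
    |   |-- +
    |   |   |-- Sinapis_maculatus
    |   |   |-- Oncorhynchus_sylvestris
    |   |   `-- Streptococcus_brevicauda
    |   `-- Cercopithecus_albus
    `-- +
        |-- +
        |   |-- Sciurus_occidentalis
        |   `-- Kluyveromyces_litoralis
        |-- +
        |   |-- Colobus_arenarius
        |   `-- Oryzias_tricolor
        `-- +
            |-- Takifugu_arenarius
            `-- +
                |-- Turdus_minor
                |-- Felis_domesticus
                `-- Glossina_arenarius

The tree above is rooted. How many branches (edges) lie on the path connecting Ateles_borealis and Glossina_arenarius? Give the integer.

The MRCA of Ateles_borealis and Glossina_arenarius is the root of the tree.
From Ateles_borealis up to that node: 2 branches. From Glossina_arenarius up to the same node: 5 branches. Total: 2 + 5 = 7.

7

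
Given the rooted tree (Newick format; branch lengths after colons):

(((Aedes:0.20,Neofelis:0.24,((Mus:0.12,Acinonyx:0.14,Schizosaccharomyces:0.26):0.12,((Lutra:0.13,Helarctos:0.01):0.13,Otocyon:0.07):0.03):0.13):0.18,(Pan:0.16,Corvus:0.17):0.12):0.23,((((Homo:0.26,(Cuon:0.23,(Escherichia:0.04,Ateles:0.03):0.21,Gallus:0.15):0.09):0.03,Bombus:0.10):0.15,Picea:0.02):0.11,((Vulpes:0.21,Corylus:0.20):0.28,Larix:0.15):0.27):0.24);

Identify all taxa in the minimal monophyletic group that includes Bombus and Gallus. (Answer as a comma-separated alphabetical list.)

Tracing Bombus: it sits inside ((Homo,(Cuon,(Escherichia,Ateles),Gallus)),Bombus).
Tracing Gallus: it sits inside (Cuon,(Escherichia,Ateles),Gallus).
The smallest clade enclosing both is ((Homo,(Cuon,(Escherichia,Ateles),Gallus)),Bombus); the answer is its 6 terminal taxa in alphabetical order.

Ateles, Bombus, Cuon, Escherichia, Gallus, Homo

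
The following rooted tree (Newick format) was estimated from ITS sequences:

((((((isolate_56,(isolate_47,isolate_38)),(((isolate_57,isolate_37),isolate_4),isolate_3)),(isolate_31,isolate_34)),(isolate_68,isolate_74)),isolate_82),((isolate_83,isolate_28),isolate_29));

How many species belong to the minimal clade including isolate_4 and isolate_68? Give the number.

11

The MRCA of isolate_4 and isolate_68 is the node subtending ((((isolate_56,(isolate_47,isolate_38)),(((isolate_57,isolate_37),isolate_4),isolate_3)),(isolate_31,isolate_34)),(isolate_68,isolate_74)).
That clade contains 11 terminal taxa: isolate_3, isolate_31, isolate_34, isolate_37, isolate_38, isolate_4, isolate_47, isolate_56, isolate_57, isolate_68, isolate_74.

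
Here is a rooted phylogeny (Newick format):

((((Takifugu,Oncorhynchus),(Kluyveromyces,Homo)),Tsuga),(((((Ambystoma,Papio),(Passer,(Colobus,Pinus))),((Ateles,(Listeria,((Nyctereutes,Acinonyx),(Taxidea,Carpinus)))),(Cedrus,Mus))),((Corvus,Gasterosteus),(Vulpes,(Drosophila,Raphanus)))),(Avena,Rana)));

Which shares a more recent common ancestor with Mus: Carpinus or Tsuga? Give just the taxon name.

The MRCA of Mus and Carpinus subtends ((Ateles,(Listeria,((Nyctereutes,Acinonyx),(Taxidea,Carpinus)))),(Cedrus,Mus)) (8 taxa).
The MRCA of Mus and Tsuga is the root, subtending the entire tree (25 taxa).
The first is nested inside the second, so Mus shares a more recent common ancestor with Carpinus.

Carpinus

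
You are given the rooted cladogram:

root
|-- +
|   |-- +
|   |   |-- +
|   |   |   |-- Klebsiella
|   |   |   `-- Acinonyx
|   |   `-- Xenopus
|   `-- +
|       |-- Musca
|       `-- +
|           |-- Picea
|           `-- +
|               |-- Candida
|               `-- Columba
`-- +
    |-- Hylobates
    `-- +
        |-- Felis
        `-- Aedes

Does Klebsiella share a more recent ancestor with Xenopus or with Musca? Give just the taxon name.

Xenopus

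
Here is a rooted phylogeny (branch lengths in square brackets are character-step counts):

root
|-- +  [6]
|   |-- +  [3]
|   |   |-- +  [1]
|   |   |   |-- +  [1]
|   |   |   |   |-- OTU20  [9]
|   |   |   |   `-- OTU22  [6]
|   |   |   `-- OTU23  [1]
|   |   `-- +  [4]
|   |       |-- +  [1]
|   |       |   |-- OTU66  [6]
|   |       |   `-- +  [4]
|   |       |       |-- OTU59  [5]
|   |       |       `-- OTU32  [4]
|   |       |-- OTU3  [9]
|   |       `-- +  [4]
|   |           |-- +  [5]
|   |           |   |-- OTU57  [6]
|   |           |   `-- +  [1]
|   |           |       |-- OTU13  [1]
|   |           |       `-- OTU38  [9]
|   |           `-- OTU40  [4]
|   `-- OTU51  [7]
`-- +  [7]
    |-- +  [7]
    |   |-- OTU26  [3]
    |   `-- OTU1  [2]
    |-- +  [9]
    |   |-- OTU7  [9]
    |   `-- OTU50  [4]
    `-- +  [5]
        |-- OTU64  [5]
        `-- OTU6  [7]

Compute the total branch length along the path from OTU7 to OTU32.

47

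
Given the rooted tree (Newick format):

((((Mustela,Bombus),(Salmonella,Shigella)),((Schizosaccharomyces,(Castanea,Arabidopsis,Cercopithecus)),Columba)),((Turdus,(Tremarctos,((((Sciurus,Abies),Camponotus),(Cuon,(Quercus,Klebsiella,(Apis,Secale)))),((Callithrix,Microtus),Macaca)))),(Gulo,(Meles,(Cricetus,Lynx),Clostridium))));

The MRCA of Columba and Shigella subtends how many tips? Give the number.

9

The MRCA of Columba and Shigella is the node subtending (((Mustela,Bombus),(Salmonella,Shigella)),((Schizosaccharomyces,(Castanea,Arabidopsis,Cercopithecus)),Columba)).
That clade contains 9 terminal taxa: Arabidopsis, Bombus, Castanea, Cercopithecus, Columba, Mustela, Salmonella, Schizosaccharomyces, Shigella.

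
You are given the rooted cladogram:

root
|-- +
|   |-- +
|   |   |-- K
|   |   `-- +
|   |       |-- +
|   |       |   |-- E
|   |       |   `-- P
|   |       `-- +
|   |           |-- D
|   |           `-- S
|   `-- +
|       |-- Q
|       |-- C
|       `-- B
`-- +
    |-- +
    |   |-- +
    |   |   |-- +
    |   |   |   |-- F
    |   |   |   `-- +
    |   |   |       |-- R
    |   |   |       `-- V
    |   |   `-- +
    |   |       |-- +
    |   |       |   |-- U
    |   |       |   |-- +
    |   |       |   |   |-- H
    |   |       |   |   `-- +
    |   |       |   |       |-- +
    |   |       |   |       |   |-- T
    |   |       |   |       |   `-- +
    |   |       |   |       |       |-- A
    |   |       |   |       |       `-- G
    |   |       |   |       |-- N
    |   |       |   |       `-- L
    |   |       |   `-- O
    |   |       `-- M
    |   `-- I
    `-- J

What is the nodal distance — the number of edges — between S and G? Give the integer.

The MRCA of S and G is the root of the tree.
From S up to that node: 5 branches. From G up to the same node: 10 branches. Total: 5 + 10 = 15.

15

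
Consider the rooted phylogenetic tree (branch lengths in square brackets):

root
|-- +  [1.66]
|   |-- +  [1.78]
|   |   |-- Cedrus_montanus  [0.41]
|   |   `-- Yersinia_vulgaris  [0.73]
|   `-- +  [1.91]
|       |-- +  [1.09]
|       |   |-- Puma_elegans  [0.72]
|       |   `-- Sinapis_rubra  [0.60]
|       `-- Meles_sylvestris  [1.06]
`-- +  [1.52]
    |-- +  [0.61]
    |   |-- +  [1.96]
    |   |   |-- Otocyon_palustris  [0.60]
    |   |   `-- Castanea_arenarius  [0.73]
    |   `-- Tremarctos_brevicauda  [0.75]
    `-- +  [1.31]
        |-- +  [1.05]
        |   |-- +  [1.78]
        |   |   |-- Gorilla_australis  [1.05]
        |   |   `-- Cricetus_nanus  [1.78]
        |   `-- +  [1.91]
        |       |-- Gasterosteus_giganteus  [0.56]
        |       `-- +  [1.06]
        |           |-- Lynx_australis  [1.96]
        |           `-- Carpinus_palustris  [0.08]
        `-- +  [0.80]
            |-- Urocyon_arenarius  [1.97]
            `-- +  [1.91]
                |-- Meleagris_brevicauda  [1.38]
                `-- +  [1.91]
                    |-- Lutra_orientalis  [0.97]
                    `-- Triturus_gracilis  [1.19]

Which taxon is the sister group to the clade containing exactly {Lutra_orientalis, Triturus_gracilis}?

The clade containing exactly {Lutra_orientalis, Triturus_gracilis} attaches to the tree at the node subtending (Meleagris_brevicauda,(Lutra_orientalis,Triturus_gracilis)).
The other lineage descending from that same node — the sister group — is the single tip Meleagris_brevicauda.

Meleagris_brevicauda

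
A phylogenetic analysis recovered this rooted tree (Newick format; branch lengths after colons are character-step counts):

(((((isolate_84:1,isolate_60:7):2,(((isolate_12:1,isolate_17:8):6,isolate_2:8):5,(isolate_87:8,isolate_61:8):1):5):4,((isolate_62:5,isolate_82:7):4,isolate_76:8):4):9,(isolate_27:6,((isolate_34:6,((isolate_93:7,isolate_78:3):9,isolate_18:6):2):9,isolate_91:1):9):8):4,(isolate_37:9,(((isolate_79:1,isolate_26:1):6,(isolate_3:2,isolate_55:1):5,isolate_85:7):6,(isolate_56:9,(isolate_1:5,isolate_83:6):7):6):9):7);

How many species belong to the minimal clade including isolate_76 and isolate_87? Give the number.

The MRCA of isolate_76 and isolate_87 is the node subtending (((isolate_84,isolate_60),(((isolate_12,isolate_17),isolate_2),(isolate_87,isolate_61))),((isolate_62,isolate_82),isolate_76)).
That clade contains 10 terminal taxa: isolate_12, isolate_17, isolate_2, isolate_60, isolate_61, isolate_62, isolate_76, isolate_82, isolate_84, isolate_87.

10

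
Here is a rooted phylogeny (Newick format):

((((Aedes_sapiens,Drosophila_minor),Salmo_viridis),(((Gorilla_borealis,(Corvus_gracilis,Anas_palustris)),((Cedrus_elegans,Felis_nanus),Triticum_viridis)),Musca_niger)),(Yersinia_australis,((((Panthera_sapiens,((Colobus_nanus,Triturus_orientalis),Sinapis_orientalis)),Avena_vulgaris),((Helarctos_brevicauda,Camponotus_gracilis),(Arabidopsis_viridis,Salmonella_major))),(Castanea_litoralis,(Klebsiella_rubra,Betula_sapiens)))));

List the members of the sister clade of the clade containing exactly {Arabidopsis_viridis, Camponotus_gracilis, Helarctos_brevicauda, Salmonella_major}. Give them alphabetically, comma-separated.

Avena_vulgaris, Colobus_nanus, Panthera_sapiens, Sinapis_orientalis, Triturus_orientalis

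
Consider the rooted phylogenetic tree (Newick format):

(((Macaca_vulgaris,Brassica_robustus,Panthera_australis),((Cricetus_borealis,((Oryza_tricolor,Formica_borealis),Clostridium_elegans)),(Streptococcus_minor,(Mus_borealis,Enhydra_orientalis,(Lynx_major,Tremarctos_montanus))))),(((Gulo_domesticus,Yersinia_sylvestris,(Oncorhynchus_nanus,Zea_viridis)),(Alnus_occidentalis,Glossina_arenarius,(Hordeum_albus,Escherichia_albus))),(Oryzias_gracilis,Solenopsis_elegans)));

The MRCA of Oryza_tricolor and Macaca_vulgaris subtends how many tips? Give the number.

The MRCA of Oryza_tricolor and Macaca_vulgaris is the node subtending ((Macaca_vulgaris,Brassica_robustus,Panthera_australis),((Cricetus_borealis,((Oryza_tricolor,Formica_borealis),Clostridium_elegans)),(Streptococcus_minor,(Mus_borealis,Enhydra_orientalis,(Lynx_major,Tremarctos_montanus))))).
That clade contains 12 terminal taxa: Brassica_robustus, Clostridium_elegans, Cricetus_borealis, Enhydra_orientalis, Formica_borealis, Lynx_major, Macaca_vulgaris, Mus_borealis, Oryza_tricolor, Panthera_australis, Streptococcus_minor, Tremarctos_montanus.

12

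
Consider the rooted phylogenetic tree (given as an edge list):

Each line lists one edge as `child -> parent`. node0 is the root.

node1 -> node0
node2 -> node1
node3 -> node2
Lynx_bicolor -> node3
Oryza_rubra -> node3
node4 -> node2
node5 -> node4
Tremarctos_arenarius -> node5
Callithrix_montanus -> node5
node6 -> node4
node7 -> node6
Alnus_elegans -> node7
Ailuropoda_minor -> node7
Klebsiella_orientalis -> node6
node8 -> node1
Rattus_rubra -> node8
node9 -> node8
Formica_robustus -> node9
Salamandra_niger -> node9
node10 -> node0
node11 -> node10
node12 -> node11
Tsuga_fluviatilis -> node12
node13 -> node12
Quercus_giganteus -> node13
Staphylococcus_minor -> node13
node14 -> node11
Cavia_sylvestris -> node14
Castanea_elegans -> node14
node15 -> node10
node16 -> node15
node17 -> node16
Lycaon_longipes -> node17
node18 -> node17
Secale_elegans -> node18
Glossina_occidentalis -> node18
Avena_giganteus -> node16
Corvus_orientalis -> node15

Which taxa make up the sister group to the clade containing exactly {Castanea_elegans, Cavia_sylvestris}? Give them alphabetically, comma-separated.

The clade containing exactly {Castanea_elegans, Cavia_sylvestris} attaches to the tree at the node subtending ((Tsuga_fluviatilis,(Quercus_giganteus,Staphylococcus_minor)),(Cavia_sylvestris,Castanea_elegans)).
The other lineage descending from that same node — the sister group — is (Tsuga_fluviatilis,(Quercus_giganteus,Staphylococcus_minor)); its 3 tips in alphabetical order are the answer.

Quercus_giganteus, Staphylococcus_minor, Tsuga_fluviatilis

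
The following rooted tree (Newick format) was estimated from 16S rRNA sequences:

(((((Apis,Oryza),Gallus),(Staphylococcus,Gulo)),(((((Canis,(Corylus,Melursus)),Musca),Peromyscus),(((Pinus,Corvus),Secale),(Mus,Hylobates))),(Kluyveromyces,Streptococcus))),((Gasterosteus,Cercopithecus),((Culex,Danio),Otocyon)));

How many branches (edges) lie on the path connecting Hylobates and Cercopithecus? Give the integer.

9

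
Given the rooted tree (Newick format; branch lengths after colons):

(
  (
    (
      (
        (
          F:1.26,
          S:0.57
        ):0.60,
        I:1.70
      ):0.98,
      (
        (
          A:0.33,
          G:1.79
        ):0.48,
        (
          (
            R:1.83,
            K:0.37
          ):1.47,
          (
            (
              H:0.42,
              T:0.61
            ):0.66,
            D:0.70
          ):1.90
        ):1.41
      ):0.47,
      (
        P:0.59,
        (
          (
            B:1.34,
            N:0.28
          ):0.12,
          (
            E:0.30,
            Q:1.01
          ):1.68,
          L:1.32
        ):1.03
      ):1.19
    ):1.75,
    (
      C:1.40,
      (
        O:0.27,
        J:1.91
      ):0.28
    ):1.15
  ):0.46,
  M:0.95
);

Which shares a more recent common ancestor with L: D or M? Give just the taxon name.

D

The MRCA of L and D subtends (((F,S),I),((A,G),((R,K),((H,T),D))),(P,((B,N),(E,Q),L))) (16 taxa).
The MRCA of L and M is the root, subtending the entire tree (20 taxa).
The first is nested inside the second, so L shares a more recent common ancestor with D.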